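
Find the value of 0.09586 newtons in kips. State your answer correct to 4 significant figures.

1 N = 0.000224809 kip.
Then 0.09586 × 0.000224809 ≈ 2.155e-5 kip.

2.155e-5 kip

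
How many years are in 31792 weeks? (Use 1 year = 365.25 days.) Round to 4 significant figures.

609.3 yr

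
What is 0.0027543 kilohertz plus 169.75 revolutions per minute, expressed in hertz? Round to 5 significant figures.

5.5835 hertz

0.0027543 kHz = 2.75430 Hz and 169.75 rpm = 2.82917 Hz.
2.75430 + 2.82917 ≈ 5.5835 Hz.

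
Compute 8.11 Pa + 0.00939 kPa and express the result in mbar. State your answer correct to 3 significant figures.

8.11 Pa = 0.0811000 mbar and 0.00939 kPa = 0.0939000 mbar.
0.0811000 + 0.0939000 ≈ 0.175 mbar.

0.175 mbar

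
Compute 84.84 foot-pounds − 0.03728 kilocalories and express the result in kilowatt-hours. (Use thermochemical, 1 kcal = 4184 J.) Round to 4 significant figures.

-1.138 × 10^-5 kilowatt-hours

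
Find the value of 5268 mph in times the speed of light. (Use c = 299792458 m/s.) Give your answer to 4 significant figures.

7.855 × 10^-6 times the speed of light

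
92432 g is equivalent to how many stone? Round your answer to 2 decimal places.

1 g = 0.000157473 st.
92432 × 0.000157473 ≈ 14.56 st.

14.56 stone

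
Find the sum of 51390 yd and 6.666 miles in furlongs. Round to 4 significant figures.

286.9 furlongs

51390 yd = 233.591 furlong and 6.666 mi = 53.3280 furlong.
233.591 + 53.3280 ≈ 286.9 furlong.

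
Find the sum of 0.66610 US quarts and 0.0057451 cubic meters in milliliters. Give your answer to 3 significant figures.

0.66610 US qt = 630.366 mL and 0.0057451 m³ = 5745.10 mL.
630.366 + 5745.10 ≈ 6380 mL.

6380 mL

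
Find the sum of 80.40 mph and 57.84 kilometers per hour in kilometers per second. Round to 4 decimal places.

0.0520 km/s

80.40 mph = 0.0359420 km/s and 57.84 km/h = 0.0160667 km/s.
0.0359420 + 0.0160667 ≈ 0.0520 km/s.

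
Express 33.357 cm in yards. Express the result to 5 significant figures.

0.36480 yd

1 cm = 0.0109361 yd.
Then 33.357 × 0.0109361 ≈ 0.36480 yd.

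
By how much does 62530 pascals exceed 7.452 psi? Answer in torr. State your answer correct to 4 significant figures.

83.63 torr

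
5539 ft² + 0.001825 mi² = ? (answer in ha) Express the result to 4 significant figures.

0.5241 ha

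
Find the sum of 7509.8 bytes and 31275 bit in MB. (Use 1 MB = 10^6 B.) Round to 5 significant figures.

0.011419 MB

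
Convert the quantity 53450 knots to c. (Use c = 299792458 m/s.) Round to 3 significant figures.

1 knot = 1.71600e-9 c.
Then 53450 × 1.71600e-9 ≈ 9.17e-5 c.

9.17e-5 times the speed of light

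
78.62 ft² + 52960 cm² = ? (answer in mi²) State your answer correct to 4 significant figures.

78.62 ft² = 2.82010 × 10^-6 mi² and 52960 cm² = 2.04480 × 10^-6 mi².
2.82010 × 10^-6 + 2.04480 × 10^-6 ≈ 4.865 × 10^-6 mi².

4.865 × 10^-6 square miles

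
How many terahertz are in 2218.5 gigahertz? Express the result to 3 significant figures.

2.22 THz

1 GHz = 0.00100000 terahertz.
Then 2218.5 × 0.00100000 ≈ 2.22 THz.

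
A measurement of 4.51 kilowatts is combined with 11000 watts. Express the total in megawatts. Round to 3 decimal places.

0.016 megawatts

4.51 kW = 0.00451000 MW and 11000 W = 0.0110000 MW.
0.00451000 + 0.0110000 ≈ 0.016 MW.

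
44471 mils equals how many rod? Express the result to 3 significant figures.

0.225 rod

1 mil = 5.05051e-6 rod.
Then 44471 × 5.05051e-6 ≈ 0.225 rod.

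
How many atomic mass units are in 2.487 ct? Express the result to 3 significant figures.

1 ct = 1.20443 × 10^23 atomic mass units.
So 2.487 × 1.20443 × 10^23 ≈ 3.00 × 10^23 u.

3.00 × 10^23 atomic mass units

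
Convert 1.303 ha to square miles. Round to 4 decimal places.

1 ha = 0.00386102 square miles.
So 1.303 × 0.00386102 ≈ 0.0050 mi².

0.0050 mi²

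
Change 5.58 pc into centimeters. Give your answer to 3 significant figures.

1 parsec = 3.08568e+18 cm.
Thus 5.58 × 3.08568e+18 ≈ 1.72e+19 cm.

1.72e+19 cm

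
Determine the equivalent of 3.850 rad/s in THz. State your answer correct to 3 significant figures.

6.13e-13 terahertz

1 radian per second = 1.59155e-13 terahertz.
Then 3.850 × 1.59155e-13 ≈ 6.13e-13 THz.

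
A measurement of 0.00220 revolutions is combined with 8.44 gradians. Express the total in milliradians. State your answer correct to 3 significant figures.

146 milliradians

0.00220 rev = 13.8230 mrad and 8.44 grad = 132.575 mrad.
13.8230 + 132.575 ≈ 146 mrad.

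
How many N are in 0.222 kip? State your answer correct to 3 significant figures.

988 N

1 kip = 4448.22 newtons.
Then 0.222 × 4448.22 ≈ 988 N.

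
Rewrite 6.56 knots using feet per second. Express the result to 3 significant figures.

11.1 ft/s

1 kn = 1.68781 feet per second.
Thus 6.56 × 1.68781 ≈ 11.1 ft/s.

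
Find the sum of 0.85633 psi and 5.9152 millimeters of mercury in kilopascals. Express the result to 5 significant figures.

0.85633 psi = 5.90419 kPa and 5.9152 mmHg = 0.788629 kPa.
5.90419 + 0.788629 ≈ 6.6928 kPa.

6.6928 kPa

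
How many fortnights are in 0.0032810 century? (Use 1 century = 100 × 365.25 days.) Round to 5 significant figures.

1 century = 2608.93 fortnights.
Then 0.0032810 × 2608.93 ≈ 8.5599 fortnight.

8.5599 fortnight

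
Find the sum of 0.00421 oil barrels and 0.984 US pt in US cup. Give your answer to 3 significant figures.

4.80 US cup

0.00421 bbl = 2.82912 US cup and 0.984 US pt = 1.96800 US cup.
2.82912 + 1.96800 ≈ 4.80 US cup.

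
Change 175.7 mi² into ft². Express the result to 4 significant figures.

4.898e+9 square feet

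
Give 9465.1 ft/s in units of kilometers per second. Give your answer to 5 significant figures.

2.8850 km/s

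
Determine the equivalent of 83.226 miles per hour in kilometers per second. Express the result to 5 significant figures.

0.037205 km/s

1 mile per hour = 0.000447040 km/s.
83.226 × 0.000447040 ≈ 0.037205 km/s.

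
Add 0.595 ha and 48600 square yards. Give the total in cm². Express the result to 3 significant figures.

0.595 ha = 5.95000 × 10^7 cm² and 48600 yd² = 4.06358 × 10^8 cm².
5.95000 × 10^7 + 4.06358 × 10^8 ≈ 4.66 × 10^8 cm².

4.66 × 10^8 cm²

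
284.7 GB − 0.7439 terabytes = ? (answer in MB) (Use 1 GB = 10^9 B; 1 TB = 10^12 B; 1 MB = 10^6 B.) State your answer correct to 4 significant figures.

284.7 GB = 284700 MB and 0.7439 TB = 743900 MB.
284700 − 743900 ≈ -459200 MB.

-459200 MB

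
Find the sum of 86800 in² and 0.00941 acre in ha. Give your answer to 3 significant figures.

0.00941 ha

86800 in² = 0.00559999 ha and 0.00941 acre = 0.00380809 ha.
0.00559999 + 0.00380809 ≈ 0.00941 ha.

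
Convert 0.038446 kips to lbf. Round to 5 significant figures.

38.446 lbf

1 kip = 1000.00 pounds-force.
0.038446 × 1000.00 ≈ 38.446 lbf.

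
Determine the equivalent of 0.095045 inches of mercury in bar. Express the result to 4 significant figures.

0.003219 bar

1 inch of mercury = 0.0338639 bar.
Then 0.095045 × 0.0338639 ≈ 0.003219 bar.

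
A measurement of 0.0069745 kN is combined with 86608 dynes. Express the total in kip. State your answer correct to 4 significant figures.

0.001763 kip

0.0069745 kN = 0.00156793 kip and 86608 dyn = 0.000194703 kip.
0.00156793 + 0.000194703 ≈ 0.001763 kip.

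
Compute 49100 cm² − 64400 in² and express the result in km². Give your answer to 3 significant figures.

49100 cm² = 4.91000 × 10^-6 km² and 64400 in² = 4.15483 × 10^-5 km².
4.91000 × 10^-6 − 4.15483 × 10^-5 ≈ -3.66 × 10^-5 km².

-3.66 × 10^-5 km²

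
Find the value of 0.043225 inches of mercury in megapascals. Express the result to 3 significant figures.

0.000146 megapascals

1 inch of mercury = 0.00338639 megapascals.
0.043225 × 0.00338639 ≈ 0.000146 MPa.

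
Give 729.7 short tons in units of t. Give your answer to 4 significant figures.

1 short ton = 0.907185 metric tons.
Thus 729.7 × 0.907185 ≈ 662.0 t.

662.0 metric tons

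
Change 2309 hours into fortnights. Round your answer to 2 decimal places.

6.87 fortnights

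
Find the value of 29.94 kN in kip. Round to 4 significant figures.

6.731 kip

1 kN = 0.224809 kip.
Then 29.94 × 0.224809 ≈ 6.731 kip.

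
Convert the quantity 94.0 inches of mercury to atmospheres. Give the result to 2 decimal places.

1 inch of mercury = 0.0334211 atm.
So 94.0 × 0.0334211 ≈ 3.14 atm.

3.14 atm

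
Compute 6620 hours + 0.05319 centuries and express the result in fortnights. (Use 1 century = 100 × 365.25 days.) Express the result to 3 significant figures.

158 fortnight

6620 h = 19.7024 fortnight and 0.05319 century = 138.769 fortnight.
19.7024 + 138.769 ≈ 158 fortnight.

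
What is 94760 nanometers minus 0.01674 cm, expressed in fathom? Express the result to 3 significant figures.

94760 nm = 5.18154e-5 fathom and 0.01674 cm = 9.15354e-5 fathom.
5.18154e-5 − 9.15354e-5 ≈ -3.97e-5 fathom.

-3.97e-5 fathom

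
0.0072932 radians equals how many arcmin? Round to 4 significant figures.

25.07 arcmin

1 radian = 3437.75 arcmin.
Then 0.0072932 × 3437.75 ≈ 25.07 arcmin.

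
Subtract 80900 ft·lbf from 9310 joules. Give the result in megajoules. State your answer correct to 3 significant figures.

-0.100 MJ

9310 J = 0.00931000 MJ and 80900 ft·lbf = 0.109686 MJ.
0.00931000 − 0.109686 ≈ -0.100 MJ.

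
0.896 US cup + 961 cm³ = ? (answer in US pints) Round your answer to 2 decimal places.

0.896 US cup = 0.448000 US pt and 961 cm³ = 2.03095 US pt.
0.448000 + 2.03095 ≈ 2.48 US pt.

2.48 US pt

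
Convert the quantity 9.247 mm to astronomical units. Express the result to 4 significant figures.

6.181 × 10^-14 astronomical units

1 millimeter = 6.68459 × 10^-15 au.
9.247 × 6.68459 × 10^-15 ≈ 6.181 × 10^-14 au.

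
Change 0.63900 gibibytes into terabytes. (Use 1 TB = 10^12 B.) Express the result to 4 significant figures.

0.0006861 terabytes

1 gibibyte = 0.00107374 TB.
So 0.63900 × 0.00107374 ≈ 0.0006861 TB.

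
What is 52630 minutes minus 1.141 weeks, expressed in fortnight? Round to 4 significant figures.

52630 min = 2.61062 fortnight and 1.141 wk = 0.570500 fortnight.
2.61062 − 0.570500 ≈ 2.040 fortnight.

2.040 fortnight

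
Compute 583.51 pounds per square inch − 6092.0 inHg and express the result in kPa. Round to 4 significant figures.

583.51 psi = 4023.16 kPa and 6092.0 inHg = 20629.9 kPa.
4023.16 − 20629.9 ≈ -16610 kPa.

-16610 kPa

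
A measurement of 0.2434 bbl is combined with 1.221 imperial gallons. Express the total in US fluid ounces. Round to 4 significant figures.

1496 US fl oz

0.2434 bbl = 1308.52 US fl oz and 1.221 imp gal = 187.694 US fl oz.
1308.52 + 187.694 ≈ 1496 US fl oz.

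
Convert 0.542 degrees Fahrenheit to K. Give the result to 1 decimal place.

255.7 kelvins

K = (°F + 459.67) × 5/9.
Applying the formula gives 255.7 K.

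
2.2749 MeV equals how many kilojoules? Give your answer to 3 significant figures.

3.64e-16 kilojoules

1 MeV = 1.60218e-16 kJ.
So 2.2749 × 1.60218e-16 ≈ 3.64e-16 kJ.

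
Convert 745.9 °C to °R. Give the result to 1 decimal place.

1834.3 °R

°R = (°C + 273.15) × 9/5.
Applying the formula gives 1834.3 °R.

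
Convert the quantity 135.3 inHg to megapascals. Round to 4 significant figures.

1 inch of mercury = 0.00338639 MPa.
Then 135.3 × 0.00338639 ≈ 0.4582 MPa.

0.4582 megapascals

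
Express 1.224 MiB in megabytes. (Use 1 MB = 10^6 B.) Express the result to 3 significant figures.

1 mebibyte = 1.04858 MB.
So 1.224 × 1.04858 ≈ 1.28 MB.

1.28 megabytes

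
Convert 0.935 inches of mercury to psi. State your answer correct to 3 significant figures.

1 inHg = 0.491154 psi.
0.935 × 0.491154 ≈ 0.459 psi.

0.459 psi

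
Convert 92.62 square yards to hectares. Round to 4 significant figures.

0.007744 hectares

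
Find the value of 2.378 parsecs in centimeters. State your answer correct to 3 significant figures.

7.34e+18 cm

1 pc = 3.08568e+18 centimeters.
2.378 × 3.08568e+18 ≈ 7.34e+18 cm.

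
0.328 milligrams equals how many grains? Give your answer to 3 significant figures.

1 milligram = 0.0154324 gr.
Then 0.328 × 0.0154324 ≈ 0.00506 gr.

0.00506 grains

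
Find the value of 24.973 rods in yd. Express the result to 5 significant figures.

1 rod = 5.50000 yd.
So 24.973 × 5.50000 ≈ 137.35 yd.

137.35 yd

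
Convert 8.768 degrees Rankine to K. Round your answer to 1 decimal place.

°R = K × 9/5.
Applying the formula gives 4.9 K.

4.9 K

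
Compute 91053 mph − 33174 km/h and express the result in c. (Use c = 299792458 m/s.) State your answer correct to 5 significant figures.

91053 mph = 0.000135775 c and 33174 km/h = 3.07379e-5 c.
0.000135775 − 3.07379e-5 ≈ 0.00010504 c.

0.00010504 c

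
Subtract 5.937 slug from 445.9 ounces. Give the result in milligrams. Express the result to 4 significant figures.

445.9 oz = 1.26411e+7 mg and 5.937 slug = 8.66440e+7 mg.
1.26411e+7 − 8.66440e+7 ≈ -7.400e+7 mg.

-7.400e+7 mg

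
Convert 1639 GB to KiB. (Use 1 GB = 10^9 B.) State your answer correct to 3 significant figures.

1.60e+9 KiB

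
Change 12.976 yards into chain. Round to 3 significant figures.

0.590 chain

1 yard = 0.0454545 chains.
Then 12.976 × 0.0454545 ≈ 0.590 chain.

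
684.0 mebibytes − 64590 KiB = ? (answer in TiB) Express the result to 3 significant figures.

0.000592 TiB

684.0 MiB = 0.000652313 TiB and 64590 KiB = 6.01541 × 10^-5 TiB.
0.000652313 − 6.01541 × 10^-5 ≈ 0.000592 TiB.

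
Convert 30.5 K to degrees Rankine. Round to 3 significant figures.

54.9 °R

°R = K × 9/5.
Applying the formula gives 54.9 °R.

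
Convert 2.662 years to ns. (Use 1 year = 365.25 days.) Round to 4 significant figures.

8.401 × 10^16 ns

1 yr = 3.15576 × 10^16 nanoseconds.
Then 2.662 × 3.15576 × 10^16 ≈ 8.401 × 10^16 ns.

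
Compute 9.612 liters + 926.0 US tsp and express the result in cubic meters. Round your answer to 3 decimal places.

9.612 L = 0.00961200 m³ and 926.0 US tsp = 0.00456418 m³.
0.00961200 + 0.00456418 ≈ 0.014 m³.

0.014 m³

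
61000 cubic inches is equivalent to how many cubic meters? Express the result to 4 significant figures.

0.9996 m³

1 cubic inch = 1.63871e-5 cubic meters.
Then 61000 × 1.63871e-5 ≈ 0.9996 m³.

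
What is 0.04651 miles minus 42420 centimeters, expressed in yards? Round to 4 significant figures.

-382.1 yards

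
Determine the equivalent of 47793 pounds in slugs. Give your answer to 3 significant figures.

1 pound = 0.0310810 slug.
So 47793 × 0.0310810 ≈ 1490 slug.

1490 slugs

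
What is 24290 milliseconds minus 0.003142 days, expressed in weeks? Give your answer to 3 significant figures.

24290 ms = 4.01620e-5 wk and 0.003142 d = 0.000448857 wk.
4.01620e-5 − 0.000448857 ≈ -0.000409 wk.

-0.000409 wk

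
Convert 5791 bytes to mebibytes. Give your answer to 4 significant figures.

1 byte = 9.53674 × 10^-7 MiB.
So 5791 × 9.53674 × 10^-7 ≈ 0.005523 MiB.

0.005523 MiB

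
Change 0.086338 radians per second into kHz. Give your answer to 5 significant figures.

1 radian per second = 0.000159155 kHz.
So 0.086338 × 0.000159155 ≈ 1.3741e-5 kHz.

1.3741e-5 kHz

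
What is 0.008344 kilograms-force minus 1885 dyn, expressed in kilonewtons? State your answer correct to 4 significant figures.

6.298e-5 kN

0.008344 kgf = 8.18267e-5 kN and 1885 dyn = 1.88500e-5 kN.
8.18267e-5 − 1.88500e-5 ≈ 6.298e-5 kN.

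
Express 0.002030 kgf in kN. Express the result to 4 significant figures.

1.991e-5 kilonewtons

1 kgf = 0.00980665 kilonewtons.
Then 0.002030 × 0.00980665 ≈ 1.991e-5 kN.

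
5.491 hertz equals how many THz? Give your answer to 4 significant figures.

5.491 × 10^-12 terahertz

1 hertz = 1.00000 × 10^-12 THz.
5.491 × 1.00000 × 10^-12 ≈ 5.491 × 10^-12 THz.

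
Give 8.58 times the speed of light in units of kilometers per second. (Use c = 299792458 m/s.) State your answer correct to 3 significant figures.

2.57e+6 kilometers per second

1 c = 299792 km/s.
8.58 × 299792 ≈ 2.57e+6 km/s.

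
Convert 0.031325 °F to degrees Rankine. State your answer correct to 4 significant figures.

459.7 °R

°R = °F + 459.67.
Applying the formula gives 459.7 °R.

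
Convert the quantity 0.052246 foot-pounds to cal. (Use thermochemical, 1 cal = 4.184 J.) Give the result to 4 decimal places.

1 ft·lbf = 0.324048 calories.
0.052246 × 0.324048 ≈ 0.0169 cal.

0.0169 cal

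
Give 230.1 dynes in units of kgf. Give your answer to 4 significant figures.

1 dyne = 1.01972 × 10^-6 kilograms-force.
Thus 230.1 × 1.01972 × 10^-6 ≈ 0.0002346 kgf.

0.0002346 kgf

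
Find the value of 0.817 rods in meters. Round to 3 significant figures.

4.11 meters

1 rod = 5.02920 m.
So 0.817 × 5.02920 ≈ 4.11 m.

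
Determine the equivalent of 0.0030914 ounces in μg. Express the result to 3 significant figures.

87600 μg

1 oz = 2.83495 × 10^7 μg.
0.0030914 × 2.83495 × 10^7 ≈ 87600 μg.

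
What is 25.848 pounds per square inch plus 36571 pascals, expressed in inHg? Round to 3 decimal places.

25.848 psi = 52.62706 inHg and 36571 Pa = 10.79941 inHg.
52.62706 + 10.79941 ≈ 63.426 inHg.

63.426 inHg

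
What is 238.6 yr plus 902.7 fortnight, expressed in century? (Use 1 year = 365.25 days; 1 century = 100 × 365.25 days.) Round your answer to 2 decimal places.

238.6 yr = 2.38600 century and 902.7 fortnight = 0.346004 century.
2.38600 + 0.346004 ≈ 2.73 century.

2.73 century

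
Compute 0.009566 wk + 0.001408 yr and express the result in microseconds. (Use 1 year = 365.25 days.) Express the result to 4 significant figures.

0.009566 wk = 5.78552 × 10^9 μs and 0.001408 yr = 4.44331 × 10^10 μs.
5.78552 × 10^9 + 4.44331 × 10^10 ≈ 5.022 × 10^10 μs.

5.022 × 10^10 microseconds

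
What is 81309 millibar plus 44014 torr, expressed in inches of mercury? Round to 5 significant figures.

81309 mbar = 2401.05 inHg and 44014 torr = 1732.83 inHg.
2401.05 + 1732.83 ≈ 4133.9 inHg.

4133.9 inHg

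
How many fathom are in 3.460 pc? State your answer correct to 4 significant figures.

5.838e+16 fathoms

1 parsec = 1.68727e+16 fathoms.
Thus 3.460 × 1.68727e+16 ≈ 5.838e+16 fathom.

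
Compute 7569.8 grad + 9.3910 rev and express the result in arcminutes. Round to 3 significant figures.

612000 arcminutes

7569.8 grad = 408769 arcmin and 9.3910 rev = 202846 arcmin.
408769 + 202846 ≈ 612000 arcmin.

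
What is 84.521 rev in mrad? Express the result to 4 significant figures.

1 rev = 6283.19 mrad.
Then 84.521 × 6283.19 ≈ 531100 mrad.

531100 mrad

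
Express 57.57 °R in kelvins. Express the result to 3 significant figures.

32.0 kelvins

°R = K × 9/5.
Applying the formula gives 32.0 K.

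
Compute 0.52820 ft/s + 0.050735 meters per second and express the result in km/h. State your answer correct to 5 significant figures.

0.52820 ft/s = 0.579583 km/h and 0.050735 m/s = 0.182646 km/h.
0.579583 + 0.182646 ≈ 0.76223 km/h.

0.76223 km/h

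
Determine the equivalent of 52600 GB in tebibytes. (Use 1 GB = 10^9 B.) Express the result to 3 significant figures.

47.8 TiB

1 gigabyte = 0.000909495 tebibytes.
Then 52600 × 0.000909495 ≈ 47.8 TiB.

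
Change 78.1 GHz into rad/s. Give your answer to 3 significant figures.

4.91e+11 radians per second

1 gigahertz = 6.28319e+9 radians per second.
Then 78.1 × 6.28319e+9 ≈ 4.91e+11 rad/s.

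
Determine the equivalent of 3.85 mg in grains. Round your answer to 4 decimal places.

0.0594 grains

1 milligram = 0.0154324 gr.
So 3.85 × 0.0154324 ≈ 0.0594 gr.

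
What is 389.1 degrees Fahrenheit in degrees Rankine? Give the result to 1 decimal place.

848.8 degrees Rankine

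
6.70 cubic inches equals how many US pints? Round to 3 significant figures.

0.232 US pt

1 in³ = 0.0346320 US pt.
6.70 × 0.0346320 ≈ 0.232 US pt.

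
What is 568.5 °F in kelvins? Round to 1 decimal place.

K = (°F + 459.67) × 5/9.
Applying the formula gives 571.2 K.

571.2 kelvins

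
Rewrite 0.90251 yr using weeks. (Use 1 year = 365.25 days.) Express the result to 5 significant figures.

1 yr = 52.1786 weeks.
Thus 0.90251 × 52.1786 ≈ 47.092 wk.

47.092 wk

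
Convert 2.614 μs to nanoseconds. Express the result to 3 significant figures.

2610 ns

1 μs = 1000.00 nanoseconds.
So 2.614 × 1000.00 ≈ 2610 ns.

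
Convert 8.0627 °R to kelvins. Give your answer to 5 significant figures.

4.4793 K

°R = K × 9/5.
Applying the formula gives 4.4793 K.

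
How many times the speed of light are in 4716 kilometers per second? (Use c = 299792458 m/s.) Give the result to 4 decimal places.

1 km/s = 3.33564e-6 c.
4716 × 3.33564e-6 ≈ 0.0157 c.

0.0157 c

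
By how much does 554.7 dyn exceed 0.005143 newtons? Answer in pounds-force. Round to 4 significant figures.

9.082 × 10^-5 pounds-force

554.7 dyn = 0.001247015 lbf and 0.005143 N = 0.001156192 lbf.
0.001247015 − 0.001156192 ≈ 9.082 × 10^-5 lbf.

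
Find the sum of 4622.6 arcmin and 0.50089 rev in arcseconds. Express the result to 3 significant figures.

4622.6 arcmin = 277356 arcsec and 0.50089 rev = 649153 arcsec.
277356 + 649153 ≈ 927000 arcsec.

927000 arcsec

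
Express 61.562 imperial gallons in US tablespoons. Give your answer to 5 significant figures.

1 imp gal = 307.443 US tablespoons.
61.562 × 307.443 ≈ 18927 US tbsp.

18927 US tbsp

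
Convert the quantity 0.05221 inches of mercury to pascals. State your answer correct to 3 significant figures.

1 inch of mercury = 3386.39 pascals.
Then 0.05221 × 3386.39 ≈ 177 Pa.

177 pascals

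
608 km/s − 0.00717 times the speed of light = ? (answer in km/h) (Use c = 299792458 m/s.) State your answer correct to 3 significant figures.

-5.55 × 10^6 km/h

608 km/s = 2.18880 × 10^6 km/h and 0.00717 c = 7.73824 × 10^6 km/h.
2.18880 × 10^6 − 7.73824 × 10^6 ≈ -5.55 × 10^6 km/h.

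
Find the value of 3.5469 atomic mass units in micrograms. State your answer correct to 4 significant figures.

1 atomic mass unit = 1.66054 × 10^-18 μg.
Thus 3.5469 × 1.66054 × 10^-18 ≈ 5.890 × 10^-18 μg.

5.890 × 10^-18 μg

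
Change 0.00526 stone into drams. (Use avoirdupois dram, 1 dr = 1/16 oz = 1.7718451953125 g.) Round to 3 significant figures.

18.9 drams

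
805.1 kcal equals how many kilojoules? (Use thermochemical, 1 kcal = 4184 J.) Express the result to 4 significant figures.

1 kilocalorie = 4.18400 kilojoules.
805.1 × 4.18400 ≈ 3369 kJ.

3369 kilojoules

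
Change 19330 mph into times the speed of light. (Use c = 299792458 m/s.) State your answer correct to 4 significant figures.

2.882e-5 c

1 mile per hour = 1.49116e-9 c.
So 19330 × 1.49116e-9 ≈ 2.882e-5 c.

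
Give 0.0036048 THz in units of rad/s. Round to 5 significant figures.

1 terahertz = 6.28319 × 10^12 radians per second.
Thus 0.0036048 × 6.28319 × 10^12 ≈ 2.2650 × 10^10 rad/s.

2.2650 × 10^10 radians per second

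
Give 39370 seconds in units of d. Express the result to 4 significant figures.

1 s = 1.15741 × 10^-5 days.
Thus 39370 × 1.15741 × 10^-5 ≈ 0.4557 d.

0.4557 d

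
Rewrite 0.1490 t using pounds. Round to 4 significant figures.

328.5 lb

1 t = 2204.62 pounds.
Then 0.1490 × 2204.62 ≈ 328.5 lb.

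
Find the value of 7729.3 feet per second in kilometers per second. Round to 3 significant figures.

1 ft/s = 0.000304800 km/s.
So 7729.3 × 0.000304800 ≈ 2.36 km/s.

2.36 km/s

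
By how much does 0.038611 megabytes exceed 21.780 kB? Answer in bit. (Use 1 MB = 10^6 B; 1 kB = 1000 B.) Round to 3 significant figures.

135000 bit

0.038611 MB = 308888 bit and 21.780 kB = 174240 bit.
308888 − 174240 ≈ 135000 bit.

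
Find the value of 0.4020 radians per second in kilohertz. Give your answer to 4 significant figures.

1 radian per second = 0.000159155 kilohertz.
Then 0.4020 × 0.000159155 ≈ 6.398 × 10^-5 kHz.

6.398 × 10^-5 kHz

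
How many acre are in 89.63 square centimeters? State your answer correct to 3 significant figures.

1 cm² = 2.47105e-8 acres.
Thus 89.63 × 2.47105e-8 ≈ 2.21e-6 acre.

2.21e-6 acre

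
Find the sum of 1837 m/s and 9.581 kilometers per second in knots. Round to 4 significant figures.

22190 kn

1837 m/s = 3570.84 kn and 9.581 km/s = 18624.0 kn.
3570.84 + 18624.0 ≈ 22190 kn.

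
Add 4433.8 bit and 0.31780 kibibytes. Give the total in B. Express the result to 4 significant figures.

879.7 B

4433.8 bit = 554.225 B and 0.31780 KiB = 325.427 B.
554.225 + 325.427 ≈ 879.7 B.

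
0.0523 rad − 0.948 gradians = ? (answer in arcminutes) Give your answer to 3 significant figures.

0.0523 rad = 179.794 arcmin and 0.948 grad = 51.1920 arcmin.
179.794 − 51.1920 ≈ 129 arcmin.

129 arcminutes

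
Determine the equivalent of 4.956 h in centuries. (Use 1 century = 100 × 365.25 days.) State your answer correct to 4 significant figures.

5.654 × 10^-6 century

1 hour = 1.14077 × 10^-6 centuries.
4.956 × 1.14077 × 10^-6 ≈ 5.654 × 10^-6 century.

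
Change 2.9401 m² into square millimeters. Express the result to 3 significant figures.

1 m² = 1.00000e+6 mm².
Thus 2.9401 × 1.00000e+6 ≈ 2.94e+6 mm².

2.94e+6 mm²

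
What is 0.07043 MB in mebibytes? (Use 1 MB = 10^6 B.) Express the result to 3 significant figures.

1 megabyte = 0.953674 mebibytes.
Then 0.07043 × 0.953674 ≈ 0.0672 MiB.

0.0672 MiB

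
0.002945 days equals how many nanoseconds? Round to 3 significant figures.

2.54 × 10^11 nanoseconds

1 day = 8.64000 × 10^13 ns.
Then 0.002945 × 8.64000 × 10^13 ≈ 2.54 × 10^11 ns.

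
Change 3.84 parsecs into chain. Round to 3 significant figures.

1 pc = 1.53388 × 10^15 chain.
3.84 × 1.53388 × 10^15 ≈ 5.89 × 10^15 chain.

5.89 × 10^15 chains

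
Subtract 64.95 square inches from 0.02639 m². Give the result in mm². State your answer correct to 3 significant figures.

0.02639 m² = 26390.0 mm² and 64.95 in² = 41903.1 mm².
26390.0 − 41903.1 ≈ -15500 mm².

-15500 mm²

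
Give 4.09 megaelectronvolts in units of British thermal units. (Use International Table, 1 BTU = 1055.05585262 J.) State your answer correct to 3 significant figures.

1 MeV = 1.51857e-16 BTU.
Then 4.09 × 1.51857e-16 ≈ 6.21e-16 BTU.

6.21e-16 BTU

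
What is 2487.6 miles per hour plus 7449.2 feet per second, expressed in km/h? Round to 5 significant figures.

12177 km/h

2487.6 mph = 4003.40 km/h and 7449.2 ft/s = 8173.86 km/h.
4003.40 + 8173.86 ≈ 12177 km/h.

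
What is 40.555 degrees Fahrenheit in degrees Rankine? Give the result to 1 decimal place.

500.2 °R

°R = °F + 459.67.
Applying the formula gives 500.2 °R.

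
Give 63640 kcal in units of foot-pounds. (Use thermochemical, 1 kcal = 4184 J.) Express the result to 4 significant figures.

1 kilocalorie = 3085.96 ft·lbf.
Then 63640 × 3085.96 ≈ 1.964e+8 ft·lbf.

1.964e+8 foot-pounds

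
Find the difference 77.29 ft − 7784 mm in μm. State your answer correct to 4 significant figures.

1.577e+7 micrometers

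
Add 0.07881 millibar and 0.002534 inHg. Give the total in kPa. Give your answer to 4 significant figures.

0.07881 mbar = 0.00788100 kPa and 0.002534 inHg = 0.00858111 kPa.
0.00788100 + 0.00858111 ≈ 0.01646 kPa.

0.01646 kilopascals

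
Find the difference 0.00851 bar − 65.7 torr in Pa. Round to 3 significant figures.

-7910 Pa

0.00851 bar = 851.000 Pa and 65.7 torr = 8759.28 Pa.
851.000 − 8759.28 ≈ -7910 Pa.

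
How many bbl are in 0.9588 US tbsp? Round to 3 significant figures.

8.92 × 10^-5 bbl

1 US tbsp = 9.30060 × 10^-5 bbl.
0.9588 × 9.30060 × 10^-5 ≈ 8.92 × 10^-5 bbl.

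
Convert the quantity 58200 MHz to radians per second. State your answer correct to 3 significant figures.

3.66 × 10^11 rad/s

1 megahertz = 6.28319 × 10^6 radians per second.
So 58200 × 6.28319 × 10^6 ≈ 3.66 × 10^11 rad/s.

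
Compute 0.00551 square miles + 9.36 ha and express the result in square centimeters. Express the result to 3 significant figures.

1.08 × 10^9 cm²

0.00551 mi² = 1.42708 × 10^8 cm² and 9.36 ha = 9.36000 × 10^8 cm².
1.42708 × 10^8 + 9.36000 × 10^8 ≈ 1.08 × 10^9 cm².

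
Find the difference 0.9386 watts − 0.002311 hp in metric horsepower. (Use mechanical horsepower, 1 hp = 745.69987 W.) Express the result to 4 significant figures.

-0.001067 metric horsepower

0.9386 W = 0.00127614 PS and 0.002311 hp = 0.00234305 PS.
0.00127614 − 0.00234305 ≈ -0.001067 PS.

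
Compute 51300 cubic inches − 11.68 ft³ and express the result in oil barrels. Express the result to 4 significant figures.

3.207 bbl

51300 in³ = 5.28757 bbl and 11.68 ft³ = 2.08030 bbl.
5.28757 − 2.08030 ≈ 3.207 bbl.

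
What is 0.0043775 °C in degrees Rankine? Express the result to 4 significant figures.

491.7 °R

°R = (°C + 273.15) × 9/5.
Applying the formula gives 491.7 °R.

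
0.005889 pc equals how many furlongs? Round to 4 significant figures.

9.033e+11 furlong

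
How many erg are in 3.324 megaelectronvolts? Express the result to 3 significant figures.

5.33 × 10^-6 ergs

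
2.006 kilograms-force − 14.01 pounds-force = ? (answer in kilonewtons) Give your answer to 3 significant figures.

-0.0426 kN

2.006 kgf = 0.0196721 kN and 14.01 lbf = 0.0623196 kN.
0.0196721 − 0.0623196 ≈ -0.0426 kN.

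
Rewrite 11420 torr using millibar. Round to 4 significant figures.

15230 millibar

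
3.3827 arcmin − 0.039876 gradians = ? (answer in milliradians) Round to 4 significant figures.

0.3576 mrad

3.3827 arcmin = 0.983988 mrad and 0.039876 grad = 0.626371 mrad.
0.983988 − 0.626371 ≈ 0.3576 mrad.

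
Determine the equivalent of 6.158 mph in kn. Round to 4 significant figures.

1 mph = 0.868976 knots.
6.158 × 0.868976 ≈ 5.351 kn.

5.351 knots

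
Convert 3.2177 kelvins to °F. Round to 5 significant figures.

-453.88 °F

K = (°F + 459.67) × 5/9.
Applying the formula gives -453.88 °F.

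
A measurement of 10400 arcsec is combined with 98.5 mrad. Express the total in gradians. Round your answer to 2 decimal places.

9.48 grad

10400 arcsec = 3.20988 grad and 98.5 mrad = 6.27070 grad.
3.20988 + 6.27070 ≈ 9.48 grad.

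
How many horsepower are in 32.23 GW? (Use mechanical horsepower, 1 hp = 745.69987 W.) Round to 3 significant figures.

4.32 × 10^7 hp

1 GW = 1.34102 × 10^6 hp.
Then 32.23 × 1.34102 × 10^6 ≈ 4.32 × 10^7 hp.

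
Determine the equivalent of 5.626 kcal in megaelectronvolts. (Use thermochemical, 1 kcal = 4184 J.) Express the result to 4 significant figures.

1.469 × 10^17 MeV

1 kcal = 2.61145 × 10^16 MeV.
So 5.626 × 2.61145 × 10^16 ≈ 1.469 × 10^17 MeV.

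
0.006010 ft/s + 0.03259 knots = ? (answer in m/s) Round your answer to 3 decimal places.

0.019 m/s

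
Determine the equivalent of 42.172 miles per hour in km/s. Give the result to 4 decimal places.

1 mph = 0.000447040 kilometers per second.
42.172 × 0.000447040 ≈ 0.0189 km/s.

0.0189 km/s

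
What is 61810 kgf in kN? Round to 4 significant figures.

1 kgf = 0.00980665 kilonewtons.
Thus 61810 × 0.00980665 ≈ 606.1 kN.

606.1 kN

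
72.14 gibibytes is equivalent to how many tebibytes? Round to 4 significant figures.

0.07045 TiB

1 GiB = 0.0009765625 tebibytes.
Then 72.14 × 0.0009765625 ≈ 0.07045 TiB.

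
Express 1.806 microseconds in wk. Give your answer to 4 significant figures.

2.986 × 10^-12 wk

1 μs = 1.65344 × 10^-12 wk.
Then 1.806 × 1.65344 × 10^-12 ≈ 2.986 × 10^-12 wk.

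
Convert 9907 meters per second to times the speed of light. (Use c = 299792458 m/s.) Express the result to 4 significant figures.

1 meter per second = 3.33564e-9 c.
So 9907 × 3.33564e-9 ≈ 3.305e-5 c.

3.305e-5 c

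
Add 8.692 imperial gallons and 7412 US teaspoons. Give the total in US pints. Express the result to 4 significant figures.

8.692 imp gal = 83.5093 US pt and 7412 US tsp = 77.2083 US pt.
83.5093 + 77.2083 ≈ 160.7 US pt.

160.7 US pints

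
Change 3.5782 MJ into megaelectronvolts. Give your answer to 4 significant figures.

1 MJ = 6.24151 × 10^18 megaelectronvolts.
Thus 3.5782 × 6.24151 × 10^18 ≈ 2.233 × 10^19 MeV.

2.233 × 10^19 megaelectronvolts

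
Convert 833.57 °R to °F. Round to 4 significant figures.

°R = °F + 459.67.
Applying the formula gives 373.9 °F.

373.9 °F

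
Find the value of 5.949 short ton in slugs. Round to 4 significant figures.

369.8 slugs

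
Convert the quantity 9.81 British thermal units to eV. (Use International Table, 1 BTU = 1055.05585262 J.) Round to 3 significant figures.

1 British thermal unit = 6.58514e+21 eV.
Then 9.81 × 6.58514e+21 ≈ 6.46e+22 eV.

6.46e+22 eV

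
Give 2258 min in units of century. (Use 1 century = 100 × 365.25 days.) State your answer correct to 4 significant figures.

1 minute = 1.90129e-8 century.
Thus 2258 × 1.90129e-8 ≈ 4.293e-5 century.

4.293e-5 centuries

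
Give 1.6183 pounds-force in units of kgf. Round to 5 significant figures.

1 lbf = 0.453592 kgf.
So 1.6183 × 0.453592 ≈ 0.73405 kgf.

0.73405 kgf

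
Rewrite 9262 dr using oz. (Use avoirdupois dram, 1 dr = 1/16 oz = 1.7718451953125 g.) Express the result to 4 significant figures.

1 dram = 0.0625000 oz.
So 9262 × 0.0625000 ≈ 578.9 oz.

578.9 ounces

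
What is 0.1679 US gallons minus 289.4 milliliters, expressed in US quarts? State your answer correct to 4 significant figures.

0.3658 US qt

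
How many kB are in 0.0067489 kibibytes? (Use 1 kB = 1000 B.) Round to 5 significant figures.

0.0069109 kilobytes

1 KiB = 1.02400 kB.
So 0.0067489 × 1.02400 ≈ 0.0069109 kB.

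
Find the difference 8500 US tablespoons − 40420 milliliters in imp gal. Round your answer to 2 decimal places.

8500 US tbsp = 27.6474 imp gal and 40420 mL = 8.89116 imp gal.
27.6474 − 8.89116 ≈ 18.76 imp gal.

18.76 imperial gallons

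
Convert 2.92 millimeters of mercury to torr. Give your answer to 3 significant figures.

1 millimeter of mercury = 1.00000 torr.
So 2.92 × 1.00000 ≈ 2.92 torr.

2.92 torr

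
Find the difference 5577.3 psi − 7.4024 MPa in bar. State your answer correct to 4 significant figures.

310.5 bar

5577.3 psi = 384.541 bar and 7.4024 MPa = 74.0240 bar.
384.541 − 74.0240 ≈ 310.5 bar.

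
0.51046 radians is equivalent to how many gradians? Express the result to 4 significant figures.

32.50 grad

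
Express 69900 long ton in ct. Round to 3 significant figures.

3.55 × 10^11 ct

1 long ton = 5.08023 × 10^6 carats.
Thus 69900 × 5.08023 × 10^6 ≈ 3.55 × 10^11 ct.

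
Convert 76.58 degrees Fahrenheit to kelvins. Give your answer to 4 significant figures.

297.9 K

K = (°F + 459.67) × 5/9.
Applying the formula gives 297.9 K.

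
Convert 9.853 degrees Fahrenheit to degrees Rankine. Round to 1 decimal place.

°R = °F + 459.67.
Applying the formula gives 469.5 °R.

469.5 °R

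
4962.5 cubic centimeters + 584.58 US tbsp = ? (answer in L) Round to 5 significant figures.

13.607 liters

4962.5 cm³ = 4.96250 L and 584.58 US tbsp = 8.64405 L.
4.96250 + 8.64405 ≈ 13.607 L.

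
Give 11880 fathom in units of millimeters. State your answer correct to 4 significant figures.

1 fathom = 1828.80 mm.
Thus 11880 × 1828.80 ≈ 2.173e+7 mm.

2.173e+7 mm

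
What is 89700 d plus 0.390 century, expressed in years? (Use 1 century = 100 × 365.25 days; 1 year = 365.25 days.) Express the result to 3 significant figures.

285 yr

89700 d = 245.585 yr and 0.390 century = 39.0000 yr.
245.585 + 39.0000 ≈ 285 yr.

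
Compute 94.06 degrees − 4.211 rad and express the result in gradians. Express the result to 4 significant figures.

94.06 ° = 104.511 grad and 4.211 rad = 268.081 grad.
104.511 − 268.081 ≈ -163.6 grad.

-163.6 grad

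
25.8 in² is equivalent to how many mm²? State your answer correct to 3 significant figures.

1 in² = 645.160 square millimeters.
Then 25.8 × 645.160 ≈ 16600 mm².

16600 mm²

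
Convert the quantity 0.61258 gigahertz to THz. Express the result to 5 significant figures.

0.00061258 THz

1 GHz = 0.00100000 terahertz.
Then 0.61258 × 0.00100000 ≈ 0.00061258 THz.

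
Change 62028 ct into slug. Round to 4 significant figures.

1 carat = 1.37044 × 10^-5 slug.
62028 × 1.37044 × 10^-5 ≈ 0.8501 slug.

0.8501 slugs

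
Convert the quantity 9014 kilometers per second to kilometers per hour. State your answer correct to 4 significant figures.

3.245 × 10^7 km/h

1 kilometer per second = 3600.00 km/h.
Thus 9014 × 3600.00 ≈ 3.245 × 10^7 km/h.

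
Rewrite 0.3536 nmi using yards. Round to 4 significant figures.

716.2 yards

1 nmi = 2025.37 yd.
Thus 0.3536 × 2025.37 ≈ 716.2 yd.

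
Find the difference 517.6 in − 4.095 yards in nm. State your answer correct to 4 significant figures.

517.6 in = 1.31470 × 10^10 nm and 4.095 yd = 3.74447 × 10^9 nm.
1.31470 × 10^10 − 3.74447 × 10^9 ≈ 9.403 × 10^9 nm.

9.403 × 10^9 nanometers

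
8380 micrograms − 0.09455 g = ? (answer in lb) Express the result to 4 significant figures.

8380 μg = 1.84747e-5 lb and 0.09455 g = 0.000208447 lb.
1.84747e-5 − 0.000208447 ≈ -0.0001900 lb.

-0.0001900 lb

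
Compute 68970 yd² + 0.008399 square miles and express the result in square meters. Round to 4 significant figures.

68970 yd² = 57667.7 m² and 0.008399 mi² = 21753.3 m².
57667.7 + 21753.3 ≈ 79420 m².

79420 square meters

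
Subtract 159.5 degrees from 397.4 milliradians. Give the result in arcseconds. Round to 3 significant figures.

-492000 arcsec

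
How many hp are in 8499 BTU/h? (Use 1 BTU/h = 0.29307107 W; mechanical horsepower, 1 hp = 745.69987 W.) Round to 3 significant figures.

1 BTU per hour = 0.000393015 horsepower.
8499 × 0.000393015 ≈ 3.34 hp.

3.34 hp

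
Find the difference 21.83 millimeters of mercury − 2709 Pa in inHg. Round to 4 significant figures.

0.05948 inHg

21.83 mmHg = 0.859449 inHg and 2709 Pa = 0.799967 inHg.
0.859449 − 0.799967 ≈ 0.05948 inHg.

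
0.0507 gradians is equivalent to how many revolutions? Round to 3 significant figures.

0.000127 rev

1 gradian = 0.00250000 rev.
Then 0.0507 × 0.00250000 ≈ 0.000127 rev.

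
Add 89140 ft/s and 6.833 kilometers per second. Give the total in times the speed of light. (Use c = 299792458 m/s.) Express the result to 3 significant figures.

89140 ft/s = 9.06289e-5 c and 6.833 km/s = 2.27924e-5 c.
9.06289e-5 + 2.27924e-5 ≈ 0.000113 c.

0.000113 c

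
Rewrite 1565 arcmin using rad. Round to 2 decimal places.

0.46 rad

1 arcmin = 0.000290888 rad.
So 1565 × 0.000290888 ≈ 0.46 rad.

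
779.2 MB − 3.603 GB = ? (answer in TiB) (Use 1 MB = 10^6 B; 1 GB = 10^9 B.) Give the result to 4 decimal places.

-0.0026 tebibytes

779.2 MB = 0.000708678 TiB and 3.603 GB = 0.00327691 TiB.
0.000708678 − 0.00327691 ≈ -0.0026 TiB.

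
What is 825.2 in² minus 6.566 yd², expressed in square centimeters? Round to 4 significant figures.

-49580 cm²

825.2 in² = 5323.86 cm² and 6.566 yd² = 54900.1 cm².
5323.86 − 54900.1 ≈ -49580 cm².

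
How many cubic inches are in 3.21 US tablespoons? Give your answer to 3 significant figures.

2.90 in³

1 US tbsp = 0.902344 in³.
Thus 3.21 × 0.902344 ≈ 2.90 in³.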